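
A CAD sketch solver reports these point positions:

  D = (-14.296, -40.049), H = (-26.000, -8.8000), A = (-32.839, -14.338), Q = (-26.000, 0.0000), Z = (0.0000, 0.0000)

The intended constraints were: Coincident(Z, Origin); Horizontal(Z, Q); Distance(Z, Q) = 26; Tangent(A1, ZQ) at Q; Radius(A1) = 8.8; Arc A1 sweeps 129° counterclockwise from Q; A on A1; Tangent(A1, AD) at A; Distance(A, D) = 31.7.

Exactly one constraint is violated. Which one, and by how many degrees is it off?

Tangent(A1, AD) at A — off by 3.20°.

Z = (0.00, 0.00) ✓; Z.y = 0.00, Q.y = 0.00 ✓; |ZQ| = 26.00 ✓; ∠(HQ, QZ) = 90.00° ✓; |HQ| = 8.800 ✓; bearing(H→A) − bearing(H→Q) = 129.0° ✓; |HA| = 8.800 ✓; ∠(HA, AD) = 93.20° ✗; |AD| = 31.70 ✓.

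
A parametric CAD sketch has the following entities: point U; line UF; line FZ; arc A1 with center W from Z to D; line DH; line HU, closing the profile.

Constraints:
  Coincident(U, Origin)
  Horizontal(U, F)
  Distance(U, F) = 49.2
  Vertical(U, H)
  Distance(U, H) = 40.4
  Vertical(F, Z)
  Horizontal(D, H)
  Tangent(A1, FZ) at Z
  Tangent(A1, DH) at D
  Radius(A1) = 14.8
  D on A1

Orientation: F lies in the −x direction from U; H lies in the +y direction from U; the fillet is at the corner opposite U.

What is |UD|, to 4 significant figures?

53.06

U is at the origin; UF is horizontal with |UF| = 49.2 and F on the −x side, so F = (-49.20, 0.000). U and H share the same x with |UH| = 40.4 and H on the +y side, so H = (0.000, 40.40). The virtual corner opposite U is at (-49.20, 40.40). The tangent condition forces WZ to be normal to FZ and tangency of A1 to DH means the radius WD is perpendicular to DH, with radius 14.8, so the center W sits 14.8 in from both sides at W = (-34.40, 25.60). That places the tangent points at Z = (-49.20, 25.60) on FZ and D = (-34.40, 40.40) on DH. Then |UD| = |D − U| = 53.06.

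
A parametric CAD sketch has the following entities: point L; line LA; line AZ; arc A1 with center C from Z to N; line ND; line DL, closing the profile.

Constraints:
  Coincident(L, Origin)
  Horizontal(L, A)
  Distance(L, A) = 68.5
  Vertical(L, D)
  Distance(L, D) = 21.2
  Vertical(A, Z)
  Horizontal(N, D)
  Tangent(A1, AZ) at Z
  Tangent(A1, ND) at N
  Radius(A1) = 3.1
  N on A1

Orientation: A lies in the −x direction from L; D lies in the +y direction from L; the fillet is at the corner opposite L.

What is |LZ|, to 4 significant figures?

70.85

L is at the origin; L and A share the same y with |LA| = 68.5 and A on the −x side, so A = (-68.50, 0.000). LD is vertical with |LD| = 21.2 and D on the +y side, so D = (0.000, 21.20). The virtual corner opposite L is at (-68.50, 21.20). Since A1 is tangent to AZ there, CZ ⟂ AZ and the tangent condition forces CN to be normal to ND, with radius 3.1, so the center C sits 3.1 in from both sides at C = (-65.40, 18.10). That places the tangent points at Z = (-68.50, 18.10) on AZ and N = (-65.40, 21.20) on ND. Then |LZ| = |Z − L| = 70.85.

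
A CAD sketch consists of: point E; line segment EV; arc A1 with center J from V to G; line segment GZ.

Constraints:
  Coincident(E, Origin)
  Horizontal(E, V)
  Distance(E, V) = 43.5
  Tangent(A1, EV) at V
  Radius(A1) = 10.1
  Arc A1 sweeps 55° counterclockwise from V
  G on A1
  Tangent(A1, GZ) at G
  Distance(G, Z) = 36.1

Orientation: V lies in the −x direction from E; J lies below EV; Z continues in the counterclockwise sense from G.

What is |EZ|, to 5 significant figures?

80.006

E is at the origin; E and V share the same y with |EV| = 43.5 and V on the −x side, so V = (-43.500, 0.0000). A1 meets EV tangentially, so JV is at right angles to EV, so J = V + (0, -10.1) = (-43.500, -10.100). On A1, V sits at bearing 90° from J; a 55° counterclockwise sweep puts G at bearing 145°, so G = J + 10.1·(cos 145°, sin 145°) = (-51.773, -4.3069). Tangency of A1 to GZ means the radius JG is perpendicular to GZ, so GZ runs along (−sin 145°, cos 145°); with |GZ| = 36.1, Z = (-72.480, -33.878). Then |EZ| = |Z − E| = 80.006.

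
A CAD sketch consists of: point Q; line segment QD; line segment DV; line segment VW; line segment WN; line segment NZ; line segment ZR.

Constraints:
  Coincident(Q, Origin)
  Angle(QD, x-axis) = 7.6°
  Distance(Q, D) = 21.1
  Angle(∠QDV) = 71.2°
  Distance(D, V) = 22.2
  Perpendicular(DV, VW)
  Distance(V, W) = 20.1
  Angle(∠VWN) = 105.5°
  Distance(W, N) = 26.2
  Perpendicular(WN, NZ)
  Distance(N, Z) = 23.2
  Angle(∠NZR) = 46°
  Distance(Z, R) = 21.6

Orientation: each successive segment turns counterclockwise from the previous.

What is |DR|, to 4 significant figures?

17.93

Q is at the origin; QD runs at 7.6° with length 21.1, so D = (20.91, 2.791). ∠QDV = 71.2° gives DV at 116.4° from the x-axis; with |DV| = 22.2, V = (11.04, 22.68). DV ⟂ VW, so VW runs at -153.6°; with |VW| = 20.1, W = (-6.960, 13.74). ∠VWN = 105.5° gives WN at -79.10° from the x-axis; with |WN| = 26.2, N = (-2.006, -11.99). WN is perpendicular to NZ, so NZ runs at 10.90°; with |NZ| = 23.2, Z = (20.78, -7.602). ∠NZR = 46.0° gives ZR at 144.9° from the x-axis; with |ZR| = 21.6, R = (3.104, 4.818). Then |DR| = |R − D| = 17.93.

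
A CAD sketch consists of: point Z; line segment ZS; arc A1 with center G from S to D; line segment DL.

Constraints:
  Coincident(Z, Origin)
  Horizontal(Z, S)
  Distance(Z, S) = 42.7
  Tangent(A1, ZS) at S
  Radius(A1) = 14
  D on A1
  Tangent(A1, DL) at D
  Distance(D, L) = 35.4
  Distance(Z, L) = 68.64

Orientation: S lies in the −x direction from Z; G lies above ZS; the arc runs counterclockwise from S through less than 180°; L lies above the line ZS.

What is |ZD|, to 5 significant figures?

35.963

Z is at the origin; ZS is horizontal with |ZS| = 42.7 and S on the −x side, so S = (-42.700, 0.0000). The tangent condition forces GS to be normal to ZS, so G = S + (0, 14) = (-42.700, 14.000). Since GD ⟂ DL (tangency), |GL| = √(14.0² + 35.4²) = 38.068 regardless of where D sits on A1. So L lies on both circle(Z, 68.64) and circle(G, 38.068); the above-ZS intersection is L = (-44.793, 52.010). D is the foot of the tangent from L: D = (-29.984, 19.857).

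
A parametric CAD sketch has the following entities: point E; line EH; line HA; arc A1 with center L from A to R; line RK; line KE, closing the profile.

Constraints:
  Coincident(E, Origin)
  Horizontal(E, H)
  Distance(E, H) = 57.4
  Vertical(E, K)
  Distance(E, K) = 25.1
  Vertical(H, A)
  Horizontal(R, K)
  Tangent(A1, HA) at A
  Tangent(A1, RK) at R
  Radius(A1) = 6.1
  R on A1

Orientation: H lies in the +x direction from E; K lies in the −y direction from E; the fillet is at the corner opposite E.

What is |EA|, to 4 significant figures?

60.46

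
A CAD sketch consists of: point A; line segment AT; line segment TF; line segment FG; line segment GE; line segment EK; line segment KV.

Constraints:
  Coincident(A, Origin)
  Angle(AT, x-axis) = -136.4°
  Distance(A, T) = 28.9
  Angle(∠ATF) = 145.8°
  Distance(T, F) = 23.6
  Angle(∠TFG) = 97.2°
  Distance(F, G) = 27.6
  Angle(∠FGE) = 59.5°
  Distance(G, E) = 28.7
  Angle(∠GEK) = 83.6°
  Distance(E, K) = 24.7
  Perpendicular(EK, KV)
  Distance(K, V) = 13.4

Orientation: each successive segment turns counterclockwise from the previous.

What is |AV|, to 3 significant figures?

50.8

∠GEK = 83.6° gives EK at -162° from the x-axis; with |EK| = 24.7, K = (-29.0, -31.4). EK is perpendicular to KV, so KV runs at -72.5°; with |KV| = 13.4, V = (-24.9, -44.2). Then |AV| = |V − A| = 50.8.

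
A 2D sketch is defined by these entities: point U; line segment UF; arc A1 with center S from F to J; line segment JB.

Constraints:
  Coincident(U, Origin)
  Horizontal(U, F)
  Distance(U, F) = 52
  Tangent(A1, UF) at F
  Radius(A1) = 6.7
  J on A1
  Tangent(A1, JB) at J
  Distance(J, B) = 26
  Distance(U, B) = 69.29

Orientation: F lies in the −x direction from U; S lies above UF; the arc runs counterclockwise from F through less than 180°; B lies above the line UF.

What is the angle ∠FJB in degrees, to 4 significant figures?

117.3°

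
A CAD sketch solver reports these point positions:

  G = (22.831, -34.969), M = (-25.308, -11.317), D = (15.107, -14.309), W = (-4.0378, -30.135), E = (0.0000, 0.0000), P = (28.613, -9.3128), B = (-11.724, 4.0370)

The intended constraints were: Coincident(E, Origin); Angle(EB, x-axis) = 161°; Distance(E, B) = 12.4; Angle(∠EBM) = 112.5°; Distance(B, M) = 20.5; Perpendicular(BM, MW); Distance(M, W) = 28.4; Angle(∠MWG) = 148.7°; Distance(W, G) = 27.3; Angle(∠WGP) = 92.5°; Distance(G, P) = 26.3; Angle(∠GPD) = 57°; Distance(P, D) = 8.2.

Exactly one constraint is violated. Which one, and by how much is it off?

Distance(P, D) = 8.2 — off by 6.20.

E = (0.00, 0.00) ✓; EB at 161.0° ✓; |EB| = 12.40 ✓; ∠EBM = 112.5° ✓; |BM| = 20.50 ✓; ∠(BM, MW) = 90.00° ✓; |MW| = 28.40 ✓; ∠MWG = 148.7° ✓; |WG| = 27.30 ✓; ∠WGP = 92.50° ✓; |GP| = 26.30 ✓; ∠GPD = 57.00° ✓; |PD| = 14.40 ✗.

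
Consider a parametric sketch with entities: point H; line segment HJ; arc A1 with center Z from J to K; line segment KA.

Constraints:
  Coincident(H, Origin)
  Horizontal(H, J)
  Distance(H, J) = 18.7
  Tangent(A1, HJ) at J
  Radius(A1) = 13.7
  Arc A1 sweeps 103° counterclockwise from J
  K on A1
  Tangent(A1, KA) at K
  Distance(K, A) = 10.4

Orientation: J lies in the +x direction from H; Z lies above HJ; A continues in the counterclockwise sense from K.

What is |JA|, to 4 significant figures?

29.08

H is at the origin; HJ is horizontal with |HJ| = 18.7 and J on the +x side, so J = (18.70, 0.000). The tangent condition forces ZJ to be normal to HJ, so Z = J + (0, 13.7) = (18.70, 13.70). On A1, J sits at bearing -90° from Z; a 103° counterclockwise sweep puts K at bearing 13°, so K = Z + 13.7·(cos 13°, sin 13°) = (32.05, 16.78). The tangent condition forces ZK to be normal to KA, so KA runs along (−sin 13°, cos 13°); with |KA| = 10.4, A = (29.71, 26.92). Then |JA| = |A − J| = 29.08.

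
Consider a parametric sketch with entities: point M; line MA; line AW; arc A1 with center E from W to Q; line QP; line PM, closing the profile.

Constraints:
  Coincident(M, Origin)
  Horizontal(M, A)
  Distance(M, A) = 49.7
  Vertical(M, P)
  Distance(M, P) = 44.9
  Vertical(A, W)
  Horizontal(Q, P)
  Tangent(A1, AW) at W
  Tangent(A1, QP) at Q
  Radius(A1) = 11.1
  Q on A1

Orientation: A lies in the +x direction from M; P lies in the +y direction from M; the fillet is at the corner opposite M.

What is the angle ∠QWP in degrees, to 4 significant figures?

32.41°

M is at the origin; M and A share the same y with |MA| = 49.7 and A on the +x side, so A = (49.70, 0.000). M and P share the same x with |MP| = 44.9 and P on the +y side, so P = (0.000, 44.90). The virtual corner opposite M is at (49.70, 44.90). Tangency of A1 to AW means the radius EW is perpendicular to AW and since A1 is tangent to QP there, EQ ⟂ QP, with radius 11.1, so the center E sits 11.1 in from both sides at E = (38.60, 33.80). That places the tangent points at W = (49.70, 33.80) on AW and Q = (38.60, 44.90) on QP. Then cos ∠QWP = WQ·WP / (|WQ||WP|), giving 32.41°.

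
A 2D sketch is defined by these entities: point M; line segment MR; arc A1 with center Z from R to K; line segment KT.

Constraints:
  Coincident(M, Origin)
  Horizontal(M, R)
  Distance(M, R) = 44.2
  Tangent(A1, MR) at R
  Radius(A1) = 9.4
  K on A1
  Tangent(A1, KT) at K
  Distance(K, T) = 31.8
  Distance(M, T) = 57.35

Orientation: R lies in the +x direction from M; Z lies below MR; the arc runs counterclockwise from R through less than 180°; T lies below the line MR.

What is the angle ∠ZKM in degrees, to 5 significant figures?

155.83°

Checks: ∠(ZR, RM) = 90.00° ✓; |ZK| = 9.400 ✓; ∠(ZK, KT) = 90.00° ✓; |KT| = 31.80 ✓; |MT| = 57.35 ✓.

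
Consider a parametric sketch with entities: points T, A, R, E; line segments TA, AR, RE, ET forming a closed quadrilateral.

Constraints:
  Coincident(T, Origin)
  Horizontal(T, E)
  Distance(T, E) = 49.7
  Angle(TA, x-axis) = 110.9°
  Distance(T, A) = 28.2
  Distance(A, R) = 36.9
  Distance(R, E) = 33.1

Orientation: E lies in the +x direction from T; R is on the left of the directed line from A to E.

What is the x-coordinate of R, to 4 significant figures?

26.76

Checks: |AR| = 36.90 ✓; |RE| = 33.10 ✓.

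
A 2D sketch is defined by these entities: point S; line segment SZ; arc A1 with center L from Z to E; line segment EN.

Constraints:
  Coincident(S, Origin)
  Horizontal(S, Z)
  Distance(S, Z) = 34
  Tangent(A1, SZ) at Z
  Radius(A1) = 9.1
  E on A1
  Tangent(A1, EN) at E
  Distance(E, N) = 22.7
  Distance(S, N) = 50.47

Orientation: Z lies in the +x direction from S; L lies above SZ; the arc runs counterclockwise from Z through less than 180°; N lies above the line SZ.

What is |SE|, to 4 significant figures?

44.29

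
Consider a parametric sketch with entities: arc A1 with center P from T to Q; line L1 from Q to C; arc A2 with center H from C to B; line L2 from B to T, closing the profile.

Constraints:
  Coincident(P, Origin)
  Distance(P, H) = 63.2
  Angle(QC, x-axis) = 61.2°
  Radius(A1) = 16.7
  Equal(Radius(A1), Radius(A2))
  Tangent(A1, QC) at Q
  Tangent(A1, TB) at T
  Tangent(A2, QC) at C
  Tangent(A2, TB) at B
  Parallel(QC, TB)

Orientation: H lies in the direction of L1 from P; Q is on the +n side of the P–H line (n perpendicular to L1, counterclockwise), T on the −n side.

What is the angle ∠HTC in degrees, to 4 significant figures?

13.05°

The slot axis is L1's direction at 61.2°, so u = (cos 61.2°, sin 61.2°) = (0.4818, 0.8763) and n = (−sin 61.2°, cos 61.2°) = (-0.8763, 0.4818). P is at the origin and H lies 63.2 along u from P, so H = 63.2·u = (30.45, 55.38). Tangency of A1 to both parallel lines with radius 16.7 puts Q and T at P ± 16.7·n: Q = (-14.63, 8.045), T = (14.63, -8.045). Equal radii place C and B the same way about H: C = H + 16.7·n = (15.81, 63.43), B = H − 16.7·n = (45.08, 47.34). Then cos ∠HTC = TH·TC / (|TH||TC|), giving 13.05°.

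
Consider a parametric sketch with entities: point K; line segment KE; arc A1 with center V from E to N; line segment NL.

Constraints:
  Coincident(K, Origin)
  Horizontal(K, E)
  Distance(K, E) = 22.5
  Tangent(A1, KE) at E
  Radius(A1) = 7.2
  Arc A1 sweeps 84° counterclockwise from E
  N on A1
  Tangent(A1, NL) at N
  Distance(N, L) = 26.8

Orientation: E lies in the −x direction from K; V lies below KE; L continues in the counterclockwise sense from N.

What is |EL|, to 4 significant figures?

34.57

K is at the origin; KE is horizontal with |KE| = 22.5 and E on the −x side, so E = (-22.50, 0.000). A1 meets KE tangentially, so VE is at right angles to KE, so V = E + (0, -7.2) = (-22.50, -7.200). On A1, E sits at bearing 90° from V; an 84° counterclockwise sweep puts N at bearing 174°, so N = V + 7.2·(cos 174°, sin 174°) = (-29.66, -6.447). The tangent condition forces VN to be normal to NL, so NL runs along (−sin 174°, cos 174°); with |NL| = 26.8, L = (-32.46, -33.10). Then |EL| = |L − E| = 34.57.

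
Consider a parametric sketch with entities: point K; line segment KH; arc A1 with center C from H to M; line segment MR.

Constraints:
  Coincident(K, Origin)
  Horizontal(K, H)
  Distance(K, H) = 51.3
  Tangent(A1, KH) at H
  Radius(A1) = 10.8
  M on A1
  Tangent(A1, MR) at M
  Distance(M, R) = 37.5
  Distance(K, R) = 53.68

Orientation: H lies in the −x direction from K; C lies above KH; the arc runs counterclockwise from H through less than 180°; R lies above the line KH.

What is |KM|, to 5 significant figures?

41.654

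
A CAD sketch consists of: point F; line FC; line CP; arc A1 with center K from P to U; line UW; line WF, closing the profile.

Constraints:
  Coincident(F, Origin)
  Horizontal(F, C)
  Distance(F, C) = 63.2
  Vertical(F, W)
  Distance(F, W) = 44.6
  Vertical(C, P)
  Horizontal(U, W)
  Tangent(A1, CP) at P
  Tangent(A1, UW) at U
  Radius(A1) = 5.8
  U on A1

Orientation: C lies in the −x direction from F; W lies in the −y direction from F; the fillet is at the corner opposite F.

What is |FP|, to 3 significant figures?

74.2

F is at the origin; F and C share the same y with |FC| = 63.2 and C on the −x side, so C = (-63.2, 0.00). FW is vertical with |FW| = 44.6 and W on the −y side, so W = (0.00, -44.6). The virtual corner opposite F is at (-63.2, -44.6). Since A1 is tangent to CP there, KP ⟂ CP and A1 meets UW tangentially, so KU is at right angles to UW, with radius 5.8, so the center K sits 5.8 in from both sides at K = (-57.4, -38.8). That places the tangent points at P = (-63.2, -38.8) on CP and U = (-57.4, -44.6) on UW. Then |FP| = |P − F| = 74.2.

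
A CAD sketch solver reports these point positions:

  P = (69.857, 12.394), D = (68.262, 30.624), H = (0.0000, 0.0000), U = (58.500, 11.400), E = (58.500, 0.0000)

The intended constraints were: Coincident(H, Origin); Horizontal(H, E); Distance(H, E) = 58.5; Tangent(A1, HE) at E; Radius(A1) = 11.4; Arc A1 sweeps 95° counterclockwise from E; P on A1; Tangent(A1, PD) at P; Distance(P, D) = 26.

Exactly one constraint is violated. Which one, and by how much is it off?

Distance(P, D) = 26 — off by 7.70.

H = (0.00, 0.00) ✓; H.y = 0.00, E.y = 0.00 ✓; |HE| = 58.50 ✓; ∠(UE, EH) = 90.00° ✓; |UE| = 11.40 ✓; bearing(U→P) − bearing(U→E) = 95.00° ✓; |UP| = 11.40 ✓; ∠(UP, PD) = 90.00° ✓; |PD| = 18.30 ✗.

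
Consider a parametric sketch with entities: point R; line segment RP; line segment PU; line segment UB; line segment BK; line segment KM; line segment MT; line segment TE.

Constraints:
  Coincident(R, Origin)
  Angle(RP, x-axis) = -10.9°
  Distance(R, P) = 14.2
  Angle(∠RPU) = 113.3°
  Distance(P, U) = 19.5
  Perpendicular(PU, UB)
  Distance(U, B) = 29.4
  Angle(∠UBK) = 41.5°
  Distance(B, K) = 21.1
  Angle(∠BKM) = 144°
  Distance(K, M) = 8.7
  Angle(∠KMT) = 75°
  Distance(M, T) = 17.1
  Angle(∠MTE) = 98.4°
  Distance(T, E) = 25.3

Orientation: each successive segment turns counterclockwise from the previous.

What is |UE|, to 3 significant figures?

33.1

R is at the origin; RP runs at -10.9° with length 14.2, so P = (13.9, -2.69). ∠RPU = 113.3° gives PU at 55.8° from the x-axis; with |PU| = 19.5, U = (24.9, 13.4). PU is perpendicular to UB, so UB runs at 146°; with |UB| = 29.4, B = (0.588, 30.0). ∠UBK = 41.5° gives BK at -75.7° from the x-axis; with |BK| = 21.1, K = (5.80, 9.52). ∠BKM = 144.0° gives KM at -39.7° from the x-axis; with |KM| = 8.7, M = (12.5, 3.96). ∠KMT = 75.0° gives MT at 65.3° from the x-axis; with |MT| = 17.1, T = (19.6, 19.5). ∠MTE = 98.4° gives TE at 147° from the x-axis; with |TE| = 25.3, E = (-1.56, 33.3). Then |UE| = |E − U| = 33.1.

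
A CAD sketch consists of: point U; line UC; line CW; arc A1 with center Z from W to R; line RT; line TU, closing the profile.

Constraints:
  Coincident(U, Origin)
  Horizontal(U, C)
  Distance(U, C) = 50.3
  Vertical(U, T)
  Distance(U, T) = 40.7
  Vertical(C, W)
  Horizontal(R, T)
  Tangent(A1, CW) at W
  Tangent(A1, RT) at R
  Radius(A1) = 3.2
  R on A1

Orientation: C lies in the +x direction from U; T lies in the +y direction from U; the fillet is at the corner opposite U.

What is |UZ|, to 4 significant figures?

60.21

U is at the origin; U and C share the same y with |UC| = 50.3 and C on the +x side, so C = (50.30, 0.000). U and T share the same x with |UT| = 40.7 and T on the +y side, so T = (0.000, 40.70). The virtual corner opposite U is at (50.30, 40.70). Tangency of A1 to CW means the radius ZW is perpendicular to CW and the tangent condition forces ZR to be normal to RT, with radius 3.2, so the center Z sits 3.2 in from both sides at Z = (47.10, 37.50). Then |UZ| = |Z − U| = 60.21.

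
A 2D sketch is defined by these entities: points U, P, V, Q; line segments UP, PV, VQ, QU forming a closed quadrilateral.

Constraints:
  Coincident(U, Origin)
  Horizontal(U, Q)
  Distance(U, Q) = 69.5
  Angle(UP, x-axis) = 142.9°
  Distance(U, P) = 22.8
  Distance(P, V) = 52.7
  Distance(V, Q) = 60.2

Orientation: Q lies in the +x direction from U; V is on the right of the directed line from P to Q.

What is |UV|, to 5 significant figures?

30.926

Checks: |PV| = 52.70 ✓; |VQ| = 60.20 ✓.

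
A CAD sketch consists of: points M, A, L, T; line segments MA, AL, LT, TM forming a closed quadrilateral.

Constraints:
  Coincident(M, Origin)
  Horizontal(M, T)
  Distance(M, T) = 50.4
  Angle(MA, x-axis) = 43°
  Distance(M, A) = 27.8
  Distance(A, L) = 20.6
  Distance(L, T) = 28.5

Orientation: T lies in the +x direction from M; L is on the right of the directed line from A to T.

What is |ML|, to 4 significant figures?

22.00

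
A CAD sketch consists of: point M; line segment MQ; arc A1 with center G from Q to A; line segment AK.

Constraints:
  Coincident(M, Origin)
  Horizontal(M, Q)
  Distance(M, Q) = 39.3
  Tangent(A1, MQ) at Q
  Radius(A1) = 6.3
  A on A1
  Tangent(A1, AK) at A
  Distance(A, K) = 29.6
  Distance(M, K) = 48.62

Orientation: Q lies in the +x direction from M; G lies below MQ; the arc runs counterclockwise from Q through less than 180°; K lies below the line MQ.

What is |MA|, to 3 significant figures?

33.6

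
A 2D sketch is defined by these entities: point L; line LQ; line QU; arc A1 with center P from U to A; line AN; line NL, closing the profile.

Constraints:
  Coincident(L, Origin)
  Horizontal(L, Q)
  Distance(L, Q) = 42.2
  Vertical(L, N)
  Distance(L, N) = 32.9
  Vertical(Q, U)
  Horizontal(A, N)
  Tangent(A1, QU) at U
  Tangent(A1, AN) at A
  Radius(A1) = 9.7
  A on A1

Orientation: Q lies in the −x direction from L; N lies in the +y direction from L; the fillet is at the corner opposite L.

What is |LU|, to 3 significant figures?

48.2

L is at the origin; LQ is horizontal with |LQ| = 42.2 and Q on the −x side, so Q = (-42.2, 0.00). L and N share the same x with |LN| = 32.9 and N on the +y side, so N = (0.00, 32.9). The virtual corner opposite L is at (-42.2, 32.9). The tangent condition forces PU to be normal to QU and since A1 is tangent to AN there, PA ⟂ AN, with radius 9.7, so the center P sits 9.7 in from both sides at P = (-32.5, 23.2). That places the tangent points at U = (-42.2, 23.2) on QU and A = (-32.5, 32.9) on AN. Then |LU| = |U − L| = 48.2.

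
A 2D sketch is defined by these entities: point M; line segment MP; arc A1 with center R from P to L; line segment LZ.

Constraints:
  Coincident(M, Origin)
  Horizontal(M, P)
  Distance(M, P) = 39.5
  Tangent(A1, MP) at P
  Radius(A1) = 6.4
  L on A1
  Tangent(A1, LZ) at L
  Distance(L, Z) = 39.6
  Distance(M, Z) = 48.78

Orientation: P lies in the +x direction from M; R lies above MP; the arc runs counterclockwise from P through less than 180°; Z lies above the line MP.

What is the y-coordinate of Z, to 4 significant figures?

42.99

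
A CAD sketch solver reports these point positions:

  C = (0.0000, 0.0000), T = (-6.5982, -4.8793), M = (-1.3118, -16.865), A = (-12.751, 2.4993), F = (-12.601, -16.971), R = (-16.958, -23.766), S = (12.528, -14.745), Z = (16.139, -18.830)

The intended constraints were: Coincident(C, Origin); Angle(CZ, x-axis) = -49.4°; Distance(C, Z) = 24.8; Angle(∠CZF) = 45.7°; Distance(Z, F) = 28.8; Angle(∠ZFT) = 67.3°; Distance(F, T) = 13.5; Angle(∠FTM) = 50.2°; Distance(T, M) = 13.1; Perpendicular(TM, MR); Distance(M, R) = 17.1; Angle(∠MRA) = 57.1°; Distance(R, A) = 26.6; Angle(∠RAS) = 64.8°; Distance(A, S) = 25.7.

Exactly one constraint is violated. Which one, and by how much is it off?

Distance(A, S) = 25.7 — off by 4.90.

C = (0.00, 0.00) ✓; CZ at -49.40° ✓; |CZ| = 24.80 ✓; ∠CZF = 45.70° ✓; |ZF| = 28.80 ✓; ∠ZFT = 67.30° ✓; |FT| = 13.50 ✓; ∠FTM = 50.20° ✓; |TM| = 13.10 ✓; ∠(TM, MR) = 90.00° ✓; |MR| = 17.10 ✓; ∠MRA = 57.10° ✓; |RA| = 26.60 ✓; ∠RAS = 64.80° ✓; |AS| = 30.60 ✗.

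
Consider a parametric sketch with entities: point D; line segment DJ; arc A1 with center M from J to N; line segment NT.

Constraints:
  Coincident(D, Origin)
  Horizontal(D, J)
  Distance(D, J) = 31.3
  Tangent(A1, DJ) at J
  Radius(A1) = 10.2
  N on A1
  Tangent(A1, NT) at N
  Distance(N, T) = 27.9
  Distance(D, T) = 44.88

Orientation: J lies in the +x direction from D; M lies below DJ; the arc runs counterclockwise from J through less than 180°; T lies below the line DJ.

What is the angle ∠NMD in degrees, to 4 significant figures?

21.49°

D is at the origin; DJ is horizontal with |DJ| = 31.3 and J on the +x side, so J = (31.30, 0.000). The tangent condition forces MJ to be normal to DJ, so M = J + (0, -10.2) = (31.30, -10.20). Since MN ⟂ NT (tangency), |MT| = √(10.2² + 27.9²) = 29.71 regardless of where N sits on A1. So T lies on both circle(D, 44.88) and circle(M, 29.71); the below-DJ intersection is T = (22.79, -38.66). N is the foot of the tangent from T: N = (21.12, -10.81).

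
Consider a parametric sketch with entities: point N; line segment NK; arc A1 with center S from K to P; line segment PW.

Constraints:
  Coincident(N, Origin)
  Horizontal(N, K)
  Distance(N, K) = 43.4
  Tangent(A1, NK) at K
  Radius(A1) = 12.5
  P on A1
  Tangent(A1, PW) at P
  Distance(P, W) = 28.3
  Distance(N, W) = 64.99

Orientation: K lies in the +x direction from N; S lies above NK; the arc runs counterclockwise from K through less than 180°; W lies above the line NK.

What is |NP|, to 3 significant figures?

57.7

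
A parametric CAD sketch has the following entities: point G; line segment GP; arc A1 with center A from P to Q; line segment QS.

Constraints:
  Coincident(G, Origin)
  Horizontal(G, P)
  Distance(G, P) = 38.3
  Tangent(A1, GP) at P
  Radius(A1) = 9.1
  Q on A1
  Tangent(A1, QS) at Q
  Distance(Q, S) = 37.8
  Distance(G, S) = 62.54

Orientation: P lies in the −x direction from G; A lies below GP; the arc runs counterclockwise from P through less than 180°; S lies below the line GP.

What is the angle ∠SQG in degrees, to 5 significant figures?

92.099°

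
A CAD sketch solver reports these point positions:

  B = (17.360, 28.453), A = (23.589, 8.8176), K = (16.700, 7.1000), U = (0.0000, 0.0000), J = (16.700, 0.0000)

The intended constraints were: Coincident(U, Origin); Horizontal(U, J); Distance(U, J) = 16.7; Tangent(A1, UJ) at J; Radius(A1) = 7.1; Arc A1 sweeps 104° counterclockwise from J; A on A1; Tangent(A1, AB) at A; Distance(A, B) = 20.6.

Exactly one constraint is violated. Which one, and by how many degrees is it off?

Tangent(A1, AB) at A — off by 3.60°.

U = (0.00, 0.00) ✓; U.y = 0.00, J.y = 0.00 ✓; |UJ| = 16.70 ✓; ∠(KJ, JU) = 90.00° ✓; |KJ| = 7.100 ✓; bearing(K→A) − bearing(K→J) = 104.0° ✓; |KA| = 7.100 ✓; ∠(KA, AB) = 86.40° ✗; |AB| = 20.60 ✓.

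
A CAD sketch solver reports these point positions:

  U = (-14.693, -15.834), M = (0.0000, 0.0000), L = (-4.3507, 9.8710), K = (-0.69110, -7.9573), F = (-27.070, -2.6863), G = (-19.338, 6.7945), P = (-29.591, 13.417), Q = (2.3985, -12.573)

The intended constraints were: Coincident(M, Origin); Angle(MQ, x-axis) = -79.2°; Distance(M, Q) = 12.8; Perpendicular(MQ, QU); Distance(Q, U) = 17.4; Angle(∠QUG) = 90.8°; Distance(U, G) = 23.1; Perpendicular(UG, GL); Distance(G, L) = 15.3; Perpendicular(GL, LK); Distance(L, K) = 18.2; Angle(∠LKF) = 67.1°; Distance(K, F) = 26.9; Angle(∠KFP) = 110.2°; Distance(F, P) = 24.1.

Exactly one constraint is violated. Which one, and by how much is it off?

Distance(F, P) = 24.1 — off by 7.80.

M = (0.00, 0.00) ✓; MQ at -79.20° ✓; |MQ| = 12.80 ✓; ∠(MQ, QU) = 90.00° ✓; |QU| = 17.40 ✓; ∠QUG = 90.80° ✓; |UG| = 23.10 ✓; ∠(UG, GL) = 90.00° ✓; |GL| = 15.30 ✓; ∠(GL, LK) = 90.00° ✓; |LK| = 18.20 ✓; ∠LKF = 67.10° ✓; |KF| = 26.90 ✓; ∠KFP = 110.2° ✓; |FP| = 16.30 ✗.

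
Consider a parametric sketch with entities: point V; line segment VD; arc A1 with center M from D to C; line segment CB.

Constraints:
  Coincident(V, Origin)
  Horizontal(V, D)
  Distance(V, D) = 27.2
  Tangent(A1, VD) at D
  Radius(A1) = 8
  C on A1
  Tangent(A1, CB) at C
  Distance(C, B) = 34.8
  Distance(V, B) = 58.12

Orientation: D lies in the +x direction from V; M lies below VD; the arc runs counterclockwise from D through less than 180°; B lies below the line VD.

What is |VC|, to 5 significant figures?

24.371

Checks: V = (0.00, 0.00) ✓; |MC| = 8.000 ✓; ∠(MC, CB) = 90.00° ✓; |CB| = 34.80 ✓; |VB| = 58.12 ✓.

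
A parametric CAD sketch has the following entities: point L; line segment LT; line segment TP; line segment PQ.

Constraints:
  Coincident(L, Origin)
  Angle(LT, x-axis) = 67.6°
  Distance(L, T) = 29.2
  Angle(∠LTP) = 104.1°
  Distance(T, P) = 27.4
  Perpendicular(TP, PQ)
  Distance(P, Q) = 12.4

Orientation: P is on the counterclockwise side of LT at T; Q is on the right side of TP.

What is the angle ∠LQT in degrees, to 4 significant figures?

25.37°

∠LTP = 104.1°, so TP runs at 67.6° + (180° − 104.1°) = 143.5° from the x-axis; with |TP| = 27.4, P = T + 27.4·(cos 143.5°, sin 143.5°) = (-10.90, 43.29). The perpendicularity gives PQ at right angles to TP; with |PQ| = 12.4 on the right of TP, Q = P + 12.4·(0.5948, 0.8039) = (-3.523, 53.26). Then cos ∠LQT = QL·QT / (|QL||QT|), giving 25.37°.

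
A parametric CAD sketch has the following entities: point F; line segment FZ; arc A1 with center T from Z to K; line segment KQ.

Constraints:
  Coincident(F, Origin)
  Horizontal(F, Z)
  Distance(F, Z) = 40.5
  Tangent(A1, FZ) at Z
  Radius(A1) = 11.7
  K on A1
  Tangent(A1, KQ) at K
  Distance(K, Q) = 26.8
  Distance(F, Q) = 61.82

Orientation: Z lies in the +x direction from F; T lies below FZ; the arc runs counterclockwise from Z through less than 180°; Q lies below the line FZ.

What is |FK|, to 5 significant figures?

36.229

Checks: |TK| = 11.70 ✓; ∠(TK, KQ) = 90.00° ✓; |KQ| = 26.80 ✓; |FQ| = 61.82 ✓.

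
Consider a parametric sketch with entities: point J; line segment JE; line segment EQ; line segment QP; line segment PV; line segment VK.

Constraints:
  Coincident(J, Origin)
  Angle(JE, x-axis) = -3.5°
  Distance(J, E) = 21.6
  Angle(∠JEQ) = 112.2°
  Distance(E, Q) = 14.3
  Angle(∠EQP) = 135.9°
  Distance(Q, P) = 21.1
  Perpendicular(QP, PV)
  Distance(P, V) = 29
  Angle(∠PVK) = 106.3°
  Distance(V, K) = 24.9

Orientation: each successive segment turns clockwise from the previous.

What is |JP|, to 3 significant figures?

38.0

∠JEQ = 112.2° gives EQ at -71.3° from the x-axis; with |EQ| = 14.3, Q = (26.1, -14.9). ∠EQP = 135.9° gives QP at -115° from the x-axis; with |QP| = 21.1, P = (17.1, -33.9). Then |JP| = |P − J| = 38.0.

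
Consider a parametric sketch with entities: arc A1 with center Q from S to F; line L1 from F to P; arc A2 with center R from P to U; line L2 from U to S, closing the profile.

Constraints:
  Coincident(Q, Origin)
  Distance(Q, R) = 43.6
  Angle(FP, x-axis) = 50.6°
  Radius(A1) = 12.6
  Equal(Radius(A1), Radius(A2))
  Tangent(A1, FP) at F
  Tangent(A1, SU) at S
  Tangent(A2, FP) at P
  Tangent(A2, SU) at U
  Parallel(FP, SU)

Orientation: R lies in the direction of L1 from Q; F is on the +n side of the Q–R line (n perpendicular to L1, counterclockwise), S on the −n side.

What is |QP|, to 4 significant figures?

45.38

Tangency of A1 to both parallel lines with radius 12.6 puts F and S at Q ± 12.6·n: F = (-9.736, 7.998), S = (9.736, -7.998). Equal radii place P and U the same way about R: P = R + 12.6·n = (17.94, 41.69), U = R − 12.6·n = (37.41, 25.69). Then |QP| = |P − Q| = 45.38.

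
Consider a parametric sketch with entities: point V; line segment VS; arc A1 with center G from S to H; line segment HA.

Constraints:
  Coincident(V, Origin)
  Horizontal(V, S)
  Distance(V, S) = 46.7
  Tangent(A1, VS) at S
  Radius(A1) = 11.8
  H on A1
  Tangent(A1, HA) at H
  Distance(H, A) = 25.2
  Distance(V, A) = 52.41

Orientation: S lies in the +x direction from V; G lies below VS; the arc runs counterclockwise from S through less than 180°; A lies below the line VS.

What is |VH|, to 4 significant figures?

37.10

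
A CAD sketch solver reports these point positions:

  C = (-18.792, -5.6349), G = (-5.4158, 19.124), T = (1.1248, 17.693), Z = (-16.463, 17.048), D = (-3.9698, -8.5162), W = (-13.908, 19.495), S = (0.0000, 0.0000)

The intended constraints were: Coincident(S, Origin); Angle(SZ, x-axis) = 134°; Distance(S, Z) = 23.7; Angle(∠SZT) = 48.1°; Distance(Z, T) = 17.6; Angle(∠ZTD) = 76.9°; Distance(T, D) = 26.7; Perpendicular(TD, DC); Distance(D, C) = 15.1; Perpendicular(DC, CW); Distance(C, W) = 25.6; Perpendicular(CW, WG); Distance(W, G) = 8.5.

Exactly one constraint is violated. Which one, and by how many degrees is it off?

Perpendicular(CW, WG) — off by 8.50°.

S = (0.00, 0.00) ✓; SZ at 134.0° ✓; |SZ| = 23.70 ✓; ∠SZT = 48.10° ✓; |ZT| = 17.60 ✓; ∠ZTD = 76.90° ✓; |TD| = 26.70 ✓; ∠(TD, DC) = 90.00° ✓; |DC| = 15.10 ✓; ∠(DC, CW) = 90.00° ✓; |CW| = 25.60 ✓; ∠(CW, WG) = 81.50° ✗; |WG| = 8.500 ✓.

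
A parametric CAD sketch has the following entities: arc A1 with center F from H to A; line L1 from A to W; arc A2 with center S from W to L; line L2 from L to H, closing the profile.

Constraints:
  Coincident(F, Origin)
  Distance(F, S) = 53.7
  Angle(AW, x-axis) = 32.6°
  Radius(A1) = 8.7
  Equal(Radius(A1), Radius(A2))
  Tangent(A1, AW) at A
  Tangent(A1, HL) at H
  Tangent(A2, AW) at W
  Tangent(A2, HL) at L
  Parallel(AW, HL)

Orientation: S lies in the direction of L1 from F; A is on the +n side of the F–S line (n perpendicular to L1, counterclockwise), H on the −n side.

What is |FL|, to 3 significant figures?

54.4

The slot axis is L1's direction at 32.6°, so u = (cos 32.6°, sin 32.6°) = (0.842, 0.539) and n = (−sin 32.6°, cos 32.6°) = (-0.539, 0.842). F is at the origin and S lies 53.7 along u from F, so S = 53.7·u = (45.2, 28.9). Tangency of A1 to both parallel lines with radius 8.7 puts A and H at F ± 8.7·n: A = (-4.69, 7.33), H = (4.69, -7.33). Equal radii place W and L the same way about S: W = S + 8.7·n = (40.6, 36.3), L = S − 8.7·n = (49.9, 21.6). Then |FL| = |L − F| = 54.4.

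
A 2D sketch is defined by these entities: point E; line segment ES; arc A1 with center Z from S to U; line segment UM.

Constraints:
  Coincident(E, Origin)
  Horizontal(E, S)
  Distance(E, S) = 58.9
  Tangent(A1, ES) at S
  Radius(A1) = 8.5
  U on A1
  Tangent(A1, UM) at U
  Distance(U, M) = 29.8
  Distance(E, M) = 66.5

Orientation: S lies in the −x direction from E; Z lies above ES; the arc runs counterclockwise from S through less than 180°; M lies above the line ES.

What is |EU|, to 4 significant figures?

51.33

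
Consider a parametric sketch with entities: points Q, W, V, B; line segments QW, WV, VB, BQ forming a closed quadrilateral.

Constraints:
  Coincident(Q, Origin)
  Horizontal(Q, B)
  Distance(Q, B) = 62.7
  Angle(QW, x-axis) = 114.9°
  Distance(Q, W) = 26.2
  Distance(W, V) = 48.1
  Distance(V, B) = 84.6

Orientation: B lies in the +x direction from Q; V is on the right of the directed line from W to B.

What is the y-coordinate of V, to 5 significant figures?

-23.752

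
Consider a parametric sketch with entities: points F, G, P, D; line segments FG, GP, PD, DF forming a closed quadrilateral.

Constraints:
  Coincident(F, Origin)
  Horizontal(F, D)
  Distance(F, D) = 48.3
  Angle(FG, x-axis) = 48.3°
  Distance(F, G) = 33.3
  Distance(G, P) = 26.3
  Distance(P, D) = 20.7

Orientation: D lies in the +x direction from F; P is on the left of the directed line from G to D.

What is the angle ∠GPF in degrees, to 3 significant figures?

32.4°

F is at the origin; FD is horizontal with |FD| = 48.3 and D in +x, so D = (48.3, 0). FG runs at 48.3° with |FG| = 33.3, so G = (22.2, 24.9). P is determined by |GP| = 26.3 and |PD| = 20.7 together: it lies at the intersection of circle(G, 26.3) and circle(D, 20.7). With |GD| = 36.1, the foot of the radical line on GD is 21.7 from G and the perpendicular offset is √(26.3² − 21.7²) = 14.9. Taking the left-of-GD solution: P = (48.1, 20.7).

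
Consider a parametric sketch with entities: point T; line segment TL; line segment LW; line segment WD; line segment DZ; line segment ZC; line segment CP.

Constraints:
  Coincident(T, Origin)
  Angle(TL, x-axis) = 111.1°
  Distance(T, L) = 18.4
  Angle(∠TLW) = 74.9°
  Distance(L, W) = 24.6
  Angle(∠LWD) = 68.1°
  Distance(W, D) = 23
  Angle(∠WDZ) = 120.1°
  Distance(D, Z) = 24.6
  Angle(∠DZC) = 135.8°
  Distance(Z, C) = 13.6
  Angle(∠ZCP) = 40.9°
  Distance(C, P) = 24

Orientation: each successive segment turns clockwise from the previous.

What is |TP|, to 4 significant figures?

2.967

T is at the origin; TL runs at 111.1° with length 18.4, so L = (-6.624, 17.17). ∠TLW = 74.9° gives LW at 6.000° from the x-axis; with |LW| = 24.6, W = (17.84, 19.74). ∠LWD = 68.1° gives WD at -105.9° from the x-axis; with |WD| = 23.0, D = (11.54, -2.382). ∠WDZ = 120.1° gives DZ at -165.8° from the x-axis; with |DZ| = 24.6, Z = (-12.31, -8.417). ∠DZC = 135.8° gives ZC at 150.0° from the x-axis; with |ZC| = 13.6, C = (-24.09, -1.617). ∠ZCP = 40.9° gives CP at 10.90° from the x-axis; with |CP| = 24.0, P = (-0.5191, 2.921). Then |TP| = |P − T| = 2.967.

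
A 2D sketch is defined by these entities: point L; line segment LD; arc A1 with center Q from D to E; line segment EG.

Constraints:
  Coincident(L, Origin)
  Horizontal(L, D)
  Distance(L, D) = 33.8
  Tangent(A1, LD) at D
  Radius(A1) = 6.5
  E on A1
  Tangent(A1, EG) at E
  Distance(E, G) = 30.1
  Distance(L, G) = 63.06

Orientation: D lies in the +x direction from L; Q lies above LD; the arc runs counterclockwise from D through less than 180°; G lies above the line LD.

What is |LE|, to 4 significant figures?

39.05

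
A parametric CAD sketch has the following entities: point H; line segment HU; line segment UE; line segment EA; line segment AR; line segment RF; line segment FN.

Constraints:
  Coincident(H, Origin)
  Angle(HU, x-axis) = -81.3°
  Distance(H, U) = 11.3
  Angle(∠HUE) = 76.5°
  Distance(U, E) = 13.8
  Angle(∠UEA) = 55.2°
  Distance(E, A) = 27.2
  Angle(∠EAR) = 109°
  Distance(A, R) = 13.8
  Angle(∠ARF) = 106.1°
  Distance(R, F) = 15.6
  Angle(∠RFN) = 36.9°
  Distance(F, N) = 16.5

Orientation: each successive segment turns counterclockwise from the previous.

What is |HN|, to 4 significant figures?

9.292

H is at the origin; HU runs at -81.3° with length 11.3, so U = (1.709, -11.17). ∠HUE = 76.5° gives UE at 22.20° from the x-axis; with |UE| = 13.8, E = (14.49, -5.956). ∠UEA = 55.2° gives EA at 147.0° from the x-axis; with |EA| = 27.2, A = (-8.326, 8.858). ∠EAR = 109.0° gives AR at -142.0° from the x-axis; with |AR| = 13.8, R = (-19.20, 0.3623). ∠ARF = 106.1° gives RF at -68.10° from the x-axis; with |RF| = 15.6, F = (-13.38, -14.11). ∠RFN = 36.9° gives FN at 75.00° from the x-axis; with |FN| = 16.5, N = (-9.111, 1.826). Then |HN| = |N − H| = 9.292.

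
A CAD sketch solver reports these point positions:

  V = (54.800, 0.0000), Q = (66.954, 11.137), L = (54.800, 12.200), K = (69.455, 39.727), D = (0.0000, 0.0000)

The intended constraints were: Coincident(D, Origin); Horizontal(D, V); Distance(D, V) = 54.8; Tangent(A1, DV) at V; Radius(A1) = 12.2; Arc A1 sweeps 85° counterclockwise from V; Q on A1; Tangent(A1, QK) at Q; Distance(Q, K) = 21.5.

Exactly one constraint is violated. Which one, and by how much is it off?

Distance(Q, K) = 21.5 — off by 7.20.

D = (0.00, 0.00) ✓; D.y = 0.00, V.y = 0.00 ✓; |DV| = 54.80 ✓; ∠(LV, VD) = 90.00° ✓; |LV| = 12.20 ✓; bearing(L→Q) − bearing(L→V) = 85.00° ✓; |LQ| = 12.20 ✓; ∠(LQ, QK) = 90.00° ✓; |QK| = 28.70 ✗.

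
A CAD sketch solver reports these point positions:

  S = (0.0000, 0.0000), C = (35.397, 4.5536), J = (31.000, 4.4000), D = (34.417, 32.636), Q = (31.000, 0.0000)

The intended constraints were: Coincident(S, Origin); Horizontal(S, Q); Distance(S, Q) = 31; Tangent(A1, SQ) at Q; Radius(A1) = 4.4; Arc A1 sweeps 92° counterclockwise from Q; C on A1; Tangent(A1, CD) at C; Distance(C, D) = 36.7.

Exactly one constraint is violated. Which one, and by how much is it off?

Distance(C, D) = 36.7 — off by 8.60.

S = (0.00, 0.00) ✓; S.y = 0.00, Q.y = 0.00 ✓; |SQ| = 31.00 ✓; ∠(JQ, QS) = 90.00° ✓; |JQ| = 4.400 ✓; bearing(J→C) − bearing(J→Q) = 92.00° ✓; |JC| = 4.400 ✓; ∠(JC, CD) = 90.00° ✓; |CD| = 28.10 ✗.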